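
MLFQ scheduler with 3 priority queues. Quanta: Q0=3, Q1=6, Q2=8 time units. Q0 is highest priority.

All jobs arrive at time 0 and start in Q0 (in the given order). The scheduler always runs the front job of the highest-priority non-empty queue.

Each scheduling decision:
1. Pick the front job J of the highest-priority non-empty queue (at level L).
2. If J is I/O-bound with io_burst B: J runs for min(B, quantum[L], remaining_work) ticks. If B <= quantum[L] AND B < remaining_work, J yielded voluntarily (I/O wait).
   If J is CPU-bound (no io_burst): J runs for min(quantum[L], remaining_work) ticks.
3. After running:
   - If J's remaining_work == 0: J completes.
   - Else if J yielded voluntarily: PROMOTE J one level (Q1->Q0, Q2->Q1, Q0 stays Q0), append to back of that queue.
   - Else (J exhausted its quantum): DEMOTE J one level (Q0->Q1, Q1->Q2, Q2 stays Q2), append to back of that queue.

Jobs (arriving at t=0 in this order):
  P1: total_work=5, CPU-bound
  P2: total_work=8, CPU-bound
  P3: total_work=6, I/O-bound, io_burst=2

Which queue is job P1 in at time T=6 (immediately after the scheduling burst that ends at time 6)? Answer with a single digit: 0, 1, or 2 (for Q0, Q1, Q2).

Answer: 1

Derivation:
t=0-3: P1@Q0 runs 3, rem=2, quantum used, demote→Q1. Q0=[P2,P3] Q1=[P1] Q2=[]
t=3-6: P2@Q0 runs 3, rem=5, quantum used, demote→Q1. Q0=[P3] Q1=[P1,P2] Q2=[]
t=6-8: P3@Q0 runs 2, rem=4, I/O yield, promote→Q0. Q0=[P3] Q1=[P1,P2] Q2=[]
t=8-10: P3@Q0 runs 2, rem=2, I/O yield, promote→Q0. Q0=[P3] Q1=[P1,P2] Q2=[]
t=10-12: P3@Q0 runs 2, rem=0, completes. Q0=[] Q1=[P1,P2] Q2=[]
t=12-14: P1@Q1 runs 2, rem=0, completes. Q0=[] Q1=[P2] Q2=[]
t=14-19: P2@Q1 runs 5, rem=0, completes. Q0=[] Q1=[] Q2=[]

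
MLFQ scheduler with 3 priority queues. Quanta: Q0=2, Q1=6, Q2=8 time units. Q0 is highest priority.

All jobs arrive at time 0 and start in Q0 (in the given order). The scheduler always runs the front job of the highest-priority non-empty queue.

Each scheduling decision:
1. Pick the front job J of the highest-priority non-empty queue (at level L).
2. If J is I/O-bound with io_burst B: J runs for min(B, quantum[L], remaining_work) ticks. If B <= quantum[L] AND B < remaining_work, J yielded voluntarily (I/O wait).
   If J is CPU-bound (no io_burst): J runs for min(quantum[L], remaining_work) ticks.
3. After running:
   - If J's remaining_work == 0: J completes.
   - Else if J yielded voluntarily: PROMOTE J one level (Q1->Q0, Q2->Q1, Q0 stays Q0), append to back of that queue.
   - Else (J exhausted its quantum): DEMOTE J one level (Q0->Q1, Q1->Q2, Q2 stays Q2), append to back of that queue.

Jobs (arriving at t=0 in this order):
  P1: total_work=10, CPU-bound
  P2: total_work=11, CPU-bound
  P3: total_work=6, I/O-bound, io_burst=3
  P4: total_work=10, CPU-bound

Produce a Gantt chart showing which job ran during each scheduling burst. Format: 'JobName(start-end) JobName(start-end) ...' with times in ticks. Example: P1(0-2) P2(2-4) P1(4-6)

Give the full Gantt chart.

t=0-2: P1@Q0 runs 2, rem=8, quantum used, demote→Q1. Q0=[P2,P3,P4] Q1=[P1] Q2=[]
t=2-4: P2@Q0 runs 2, rem=9, quantum used, demote→Q1. Q0=[P3,P4] Q1=[P1,P2] Q2=[]
t=4-6: P3@Q0 runs 2, rem=4, quantum used, demote→Q1. Q0=[P4] Q1=[P1,P2,P3] Q2=[]
t=6-8: P4@Q0 runs 2, rem=8, quantum used, demote→Q1. Q0=[] Q1=[P1,P2,P3,P4] Q2=[]
t=8-14: P1@Q1 runs 6, rem=2, quantum used, demote→Q2. Q0=[] Q1=[P2,P3,P4] Q2=[P1]
t=14-20: P2@Q1 runs 6, rem=3, quantum used, demote→Q2. Q0=[] Q1=[P3,P4] Q2=[P1,P2]
t=20-23: P3@Q1 runs 3, rem=1, I/O yield, promote→Q0. Q0=[P3] Q1=[P4] Q2=[P1,P2]
t=23-24: P3@Q0 runs 1, rem=0, completes. Q0=[] Q1=[P4] Q2=[P1,P2]
t=24-30: P4@Q1 runs 6, rem=2, quantum used, demote→Q2. Q0=[] Q1=[] Q2=[P1,P2,P4]
t=30-32: P1@Q2 runs 2, rem=0, completes. Q0=[] Q1=[] Q2=[P2,P4]
t=32-35: P2@Q2 runs 3, rem=0, completes. Q0=[] Q1=[] Q2=[P4]
t=35-37: P4@Q2 runs 2, rem=0, completes. Q0=[] Q1=[] Q2=[]

Answer: P1(0-2) P2(2-4) P3(4-6) P4(6-8) P1(8-14) P2(14-20) P3(20-23) P3(23-24) P4(24-30) P1(30-32) P2(32-35) P4(35-37)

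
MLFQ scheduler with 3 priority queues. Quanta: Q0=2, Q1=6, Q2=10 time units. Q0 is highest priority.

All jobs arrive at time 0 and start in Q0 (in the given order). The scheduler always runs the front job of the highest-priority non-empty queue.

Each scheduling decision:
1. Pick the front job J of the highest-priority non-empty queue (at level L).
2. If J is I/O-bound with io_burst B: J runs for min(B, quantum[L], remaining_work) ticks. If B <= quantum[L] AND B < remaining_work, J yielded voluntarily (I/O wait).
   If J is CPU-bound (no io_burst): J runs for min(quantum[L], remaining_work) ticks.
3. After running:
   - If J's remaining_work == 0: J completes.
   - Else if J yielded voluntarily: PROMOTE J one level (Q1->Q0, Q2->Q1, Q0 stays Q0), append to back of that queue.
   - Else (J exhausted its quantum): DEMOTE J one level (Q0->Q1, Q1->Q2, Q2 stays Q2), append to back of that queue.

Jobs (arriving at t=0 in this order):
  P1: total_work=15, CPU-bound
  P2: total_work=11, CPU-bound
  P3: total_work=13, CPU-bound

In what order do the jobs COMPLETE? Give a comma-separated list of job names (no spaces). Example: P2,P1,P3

Answer: P1,P2,P3

Derivation:
t=0-2: P1@Q0 runs 2, rem=13, quantum used, demote→Q1. Q0=[P2,P3] Q1=[P1] Q2=[]
t=2-4: P2@Q0 runs 2, rem=9, quantum used, demote→Q1. Q0=[P3] Q1=[P1,P2] Q2=[]
t=4-6: P3@Q0 runs 2, rem=11, quantum used, demote→Q1. Q0=[] Q1=[P1,P2,P3] Q2=[]
t=6-12: P1@Q1 runs 6, rem=7, quantum used, demote→Q2. Q0=[] Q1=[P2,P3] Q2=[P1]
t=12-18: P2@Q1 runs 6, rem=3, quantum used, demote→Q2. Q0=[] Q1=[P3] Q2=[P1,P2]
t=18-24: P3@Q1 runs 6, rem=5, quantum used, demote→Q2. Q0=[] Q1=[] Q2=[P1,P2,P3]
t=24-31: P1@Q2 runs 7, rem=0, completes. Q0=[] Q1=[] Q2=[P2,P3]
t=31-34: P2@Q2 runs 3, rem=0, completes. Q0=[] Q1=[] Q2=[P3]
t=34-39: P3@Q2 runs 5, rem=0, completes. Q0=[] Q1=[] Q2=[]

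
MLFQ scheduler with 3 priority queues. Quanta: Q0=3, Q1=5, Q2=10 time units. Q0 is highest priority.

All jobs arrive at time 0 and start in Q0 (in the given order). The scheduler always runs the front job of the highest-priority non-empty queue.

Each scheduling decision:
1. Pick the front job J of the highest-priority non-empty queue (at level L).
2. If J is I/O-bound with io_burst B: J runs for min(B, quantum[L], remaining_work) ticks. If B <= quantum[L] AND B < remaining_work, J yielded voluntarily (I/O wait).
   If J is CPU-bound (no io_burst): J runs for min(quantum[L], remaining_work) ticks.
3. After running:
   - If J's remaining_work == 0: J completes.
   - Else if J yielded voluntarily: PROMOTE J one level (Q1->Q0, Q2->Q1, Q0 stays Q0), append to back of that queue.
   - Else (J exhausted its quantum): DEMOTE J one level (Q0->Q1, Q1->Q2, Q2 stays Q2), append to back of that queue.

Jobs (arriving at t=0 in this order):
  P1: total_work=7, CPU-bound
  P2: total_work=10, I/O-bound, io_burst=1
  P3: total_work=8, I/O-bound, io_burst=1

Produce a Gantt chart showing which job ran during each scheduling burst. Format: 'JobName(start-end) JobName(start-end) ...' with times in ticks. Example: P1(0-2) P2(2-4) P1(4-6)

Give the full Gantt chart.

t=0-3: P1@Q0 runs 3, rem=4, quantum used, demote→Q1. Q0=[P2,P3] Q1=[P1] Q2=[]
t=3-4: P2@Q0 runs 1, rem=9, I/O yield, promote→Q0. Q0=[P3,P2] Q1=[P1] Q2=[]
t=4-5: P3@Q0 runs 1, rem=7, I/O yield, promote→Q0. Q0=[P2,P3] Q1=[P1] Q2=[]
t=5-6: P2@Q0 runs 1, rem=8, I/O yield, promote→Q0. Q0=[P3,P2] Q1=[P1] Q2=[]
t=6-7: P3@Q0 runs 1, rem=6, I/O yield, promote→Q0. Q0=[P2,P3] Q1=[P1] Q2=[]
t=7-8: P2@Q0 runs 1, rem=7, I/O yield, promote→Q0. Q0=[P3,P2] Q1=[P1] Q2=[]
t=8-9: P3@Q0 runs 1, rem=5, I/O yield, promote→Q0. Q0=[P2,P3] Q1=[P1] Q2=[]
t=9-10: P2@Q0 runs 1, rem=6, I/O yield, promote→Q0. Q0=[P3,P2] Q1=[P1] Q2=[]
t=10-11: P3@Q0 runs 1, rem=4, I/O yield, promote→Q0. Q0=[P2,P3] Q1=[P1] Q2=[]
t=11-12: P2@Q0 runs 1, rem=5, I/O yield, promote→Q0. Q0=[P3,P2] Q1=[P1] Q2=[]
t=12-13: P3@Q0 runs 1, rem=3, I/O yield, promote→Q0. Q0=[P2,P3] Q1=[P1] Q2=[]
t=13-14: P2@Q0 runs 1, rem=4, I/O yield, promote→Q0. Q0=[P3,P2] Q1=[P1] Q2=[]
t=14-15: P3@Q0 runs 1, rem=2, I/O yield, promote→Q0. Q0=[P2,P3] Q1=[P1] Q2=[]
t=15-16: P2@Q0 runs 1, rem=3, I/O yield, promote→Q0. Q0=[P3,P2] Q1=[P1] Q2=[]
t=16-17: P3@Q0 runs 1, rem=1, I/O yield, promote→Q0. Q0=[P2,P3] Q1=[P1] Q2=[]
t=17-18: P2@Q0 runs 1, rem=2, I/O yield, promote→Q0. Q0=[P3,P2] Q1=[P1] Q2=[]
t=18-19: P3@Q0 runs 1, rem=0, completes. Q0=[P2] Q1=[P1] Q2=[]
t=19-20: P2@Q0 runs 1, rem=1, I/O yield, promote→Q0. Q0=[P2] Q1=[P1] Q2=[]
t=20-21: P2@Q0 runs 1, rem=0, completes. Q0=[] Q1=[P1] Q2=[]
t=21-25: P1@Q1 runs 4, rem=0, completes. Q0=[] Q1=[] Q2=[]

Answer: P1(0-3) P2(3-4) P3(4-5) P2(5-6) P3(6-7) P2(7-8) P3(8-9) P2(9-10) P3(10-11) P2(11-12) P3(12-13) P2(13-14) P3(14-15) P2(15-16) P3(16-17) P2(17-18) P3(18-19) P2(19-20) P2(20-21) P1(21-25)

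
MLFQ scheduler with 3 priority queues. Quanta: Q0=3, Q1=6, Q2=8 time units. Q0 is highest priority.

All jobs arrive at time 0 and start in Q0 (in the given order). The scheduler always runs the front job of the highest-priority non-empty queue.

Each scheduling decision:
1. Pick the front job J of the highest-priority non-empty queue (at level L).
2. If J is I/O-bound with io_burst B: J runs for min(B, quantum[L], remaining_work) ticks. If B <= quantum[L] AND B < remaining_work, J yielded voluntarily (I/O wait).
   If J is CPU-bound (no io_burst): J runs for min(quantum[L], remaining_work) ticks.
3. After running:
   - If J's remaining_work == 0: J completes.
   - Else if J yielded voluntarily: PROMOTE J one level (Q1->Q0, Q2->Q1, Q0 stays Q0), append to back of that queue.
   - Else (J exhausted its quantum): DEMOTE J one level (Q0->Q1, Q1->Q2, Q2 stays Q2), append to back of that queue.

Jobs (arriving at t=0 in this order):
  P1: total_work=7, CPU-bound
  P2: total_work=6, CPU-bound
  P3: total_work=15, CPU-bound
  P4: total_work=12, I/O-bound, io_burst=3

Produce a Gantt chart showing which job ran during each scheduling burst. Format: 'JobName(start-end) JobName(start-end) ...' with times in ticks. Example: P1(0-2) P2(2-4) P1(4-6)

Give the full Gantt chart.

Answer: P1(0-3) P2(3-6) P3(6-9) P4(9-12) P4(12-15) P4(15-18) P4(18-21) P1(21-25) P2(25-28) P3(28-34) P3(34-40)

Derivation:
t=0-3: P1@Q0 runs 3, rem=4, quantum used, demote→Q1. Q0=[P2,P3,P4] Q1=[P1] Q2=[]
t=3-6: P2@Q0 runs 3, rem=3, quantum used, demote→Q1. Q0=[P3,P4] Q1=[P1,P2] Q2=[]
t=6-9: P3@Q0 runs 3, rem=12, quantum used, demote→Q1. Q0=[P4] Q1=[P1,P2,P3] Q2=[]
t=9-12: P4@Q0 runs 3, rem=9, I/O yield, promote→Q0. Q0=[P4] Q1=[P1,P2,P3] Q2=[]
t=12-15: P4@Q0 runs 3, rem=6, I/O yield, promote→Q0. Q0=[P4] Q1=[P1,P2,P3] Q2=[]
t=15-18: P4@Q0 runs 3, rem=3, I/O yield, promote→Q0. Q0=[P4] Q1=[P1,P2,P3] Q2=[]
t=18-21: P4@Q0 runs 3, rem=0, completes. Q0=[] Q1=[P1,P2,P3] Q2=[]
t=21-25: P1@Q1 runs 4, rem=0, completes. Q0=[] Q1=[P2,P3] Q2=[]
t=25-28: P2@Q1 runs 3, rem=0, completes. Q0=[] Q1=[P3] Q2=[]
t=28-34: P3@Q1 runs 6, rem=6, quantum used, demote→Q2. Q0=[] Q1=[] Q2=[P3]
t=34-40: P3@Q2 runs 6, rem=0, completes. Q0=[] Q1=[] Q2=[]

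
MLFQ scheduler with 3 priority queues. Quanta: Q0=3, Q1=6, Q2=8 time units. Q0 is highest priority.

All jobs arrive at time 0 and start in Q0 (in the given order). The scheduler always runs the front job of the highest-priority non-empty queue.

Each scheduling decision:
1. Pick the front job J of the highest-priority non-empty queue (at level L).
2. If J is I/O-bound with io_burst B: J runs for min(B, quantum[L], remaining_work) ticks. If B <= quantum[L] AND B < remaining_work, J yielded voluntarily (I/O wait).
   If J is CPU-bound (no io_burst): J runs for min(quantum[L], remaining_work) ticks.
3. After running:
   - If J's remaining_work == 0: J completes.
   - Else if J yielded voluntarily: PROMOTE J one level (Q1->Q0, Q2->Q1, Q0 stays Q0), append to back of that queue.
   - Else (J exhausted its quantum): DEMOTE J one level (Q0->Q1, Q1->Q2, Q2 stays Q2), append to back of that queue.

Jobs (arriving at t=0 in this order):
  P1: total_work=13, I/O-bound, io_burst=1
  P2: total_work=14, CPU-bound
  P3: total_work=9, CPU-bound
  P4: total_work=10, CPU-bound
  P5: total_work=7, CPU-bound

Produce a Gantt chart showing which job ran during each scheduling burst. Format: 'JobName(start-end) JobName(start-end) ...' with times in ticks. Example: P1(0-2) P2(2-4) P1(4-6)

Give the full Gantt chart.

t=0-1: P1@Q0 runs 1, rem=12, I/O yield, promote→Q0. Q0=[P2,P3,P4,P5,P1] Q1=[] Q2=[]
t=1-4: P2@Q0 runs 3, rem=11, quantum used, demote→Q1. Q0=[P3,P4,P5,P1] Q1=[P2] Q2=[]
t=4-7: P3@Q0 runs 3, rem=6, quantum used, demote→Q1. Q0=[P4,P5,P1] Q1=[P2,P3] Q2=[]
t=7-10: P4@Q0 runs 3, rem=7, quantum used, demote→Q1. Q0=[P5,P1] Q1=[P2,P3,P4] Q2=[]
t=10-13: P5@Q0 runs 3, rem=4, quantum used, demote→Q1. Q0=[P1] Q1=[P2,P3,P4,P5] Q2=[]
t=13-14: P1@Q0 runs 1, rem=11, I/O yield, promote→Q0. Q0=[P1] Q1=[P2,P3,P4,P5] Q2=[]
t=14-15: P1@Q0 runs 1, rem=10, I/O yield, promote→Q0. Q0=[P1] Q1=[P2,P3,P4,P5] Q2=[]
t=15-16: P1@Q0 runs 1, rem=9, I/O yield, promote→Q0. Q0=[P1] Q1=[P2,P3,P4,P5] Q2=[]
t=16-17: P1@Q0 runs 1, rem=8, I/O yield, promote→Q0. Q0=[P1] Q1=[P2,P3,P4,P5] Q2=[]
t=17-18: P1@Q0 runs 1, rem=7, I/O yield, promote→Q0. Q0=[P1] Q1=[P2,P3,P4,P5] Q2=[]
t=18-19: P1@Q0 runs 1, rem=6, I/O yield, promote→Q0. Q0=[P1] Q1=[P2,P3,P4,P5] Q2=[]
t=19-20: P1@Q0 runs 1, rem=5, I/O yield, promote→Q0. Q0=[P1] Q1=[P2,P3,P4,P5] Q2=[]
t=20-21: P1@Q0 runs 1, rem=4, I/O yield, promote→Q0. Q0=[P1] Q1=[P2,P3,P4,P5] Q2=[]
t=21-22: P1@Q0 runs 1, rem=3, I/O yield, promote→Q0. Q0=[P1] Q1=[P2,P3,P4,P5] Q2=[]
t=22-23: P1@Q0 runs 1, rem=2, I/O yield, promote→Q0. Q0=[P1] Q1=[P2,P3,P4,P5] Q2=[]
t=23-24: P1@Q0 runs 1, rem=1, I/O yield, promote→Q0. Q0=[P1] Q1=[P2,P3,P4,P5] Q2=[]
t=24-25: P1@Q0 runs 1, rem=0, completes. Q0=[] Q1=[P2,P3,P4,P5] Q2=[]
t=25-31: P2@Q1 runs 6, rem=5, quantum used, demote→Q2. Q0=[] Q1=[P3,P4,P5] Q2=[P2]
t=31-37: P3@Q1 runs 6, rem=0, completes. Q0=[] Q1=[P4,P5] Q2=[P2]
t=37-43: P4@Q1 runs 6, rem=1, quantum used, demote→Q2. Q0=[] Q1=[P5] Q2=[P2,P4]
t=43-47: P5@Q1 runs 4, rem=0, completes. Q0=[] Q1=[] Q2=[P2,P4]
t=47-52: P2@Q2 runs 5, rem=0, completes. Q0=[] Q1=[] Q2=[P4]
t=52-53: P4@Q2 runs 1, rem=0, completes. Q0=[] Q1=[] Q2=[]

Answer: P1(0-1) P2(1-4) P3(4-7) P4(7-10) P5(10-13) P1(13-14) P1(14-15) P1(15-16) P1(16-17) P1(17-18) P1(18-19) P1(19-20) P1(20-21) P1(21-22) P1(22-23) P1(23-24) P1(24-25) P2(25-31) P3(31-37) P4(37-43) P5(43-47) P2(47-52) P4(52-53)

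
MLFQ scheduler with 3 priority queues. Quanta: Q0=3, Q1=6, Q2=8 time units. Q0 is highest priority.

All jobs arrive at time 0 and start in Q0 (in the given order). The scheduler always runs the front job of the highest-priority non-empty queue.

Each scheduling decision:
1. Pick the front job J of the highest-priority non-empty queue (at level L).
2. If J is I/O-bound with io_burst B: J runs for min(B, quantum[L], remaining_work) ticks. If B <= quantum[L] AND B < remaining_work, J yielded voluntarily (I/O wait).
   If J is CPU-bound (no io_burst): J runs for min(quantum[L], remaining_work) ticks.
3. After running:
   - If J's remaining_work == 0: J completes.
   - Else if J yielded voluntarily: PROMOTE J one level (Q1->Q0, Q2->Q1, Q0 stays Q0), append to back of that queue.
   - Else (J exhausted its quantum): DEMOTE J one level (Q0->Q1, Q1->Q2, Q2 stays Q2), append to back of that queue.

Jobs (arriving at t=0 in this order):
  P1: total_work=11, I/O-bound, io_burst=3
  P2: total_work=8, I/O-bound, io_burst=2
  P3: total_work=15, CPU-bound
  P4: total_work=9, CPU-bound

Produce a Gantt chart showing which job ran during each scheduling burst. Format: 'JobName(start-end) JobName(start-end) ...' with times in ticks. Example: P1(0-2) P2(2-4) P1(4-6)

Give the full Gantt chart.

t=0-3: P1@Q0 runs 3, rem=8, I/O yield, promote→Q0. Q0=[P2,P3,P4,P1] Q1=[] Q2=[]
t=3-5: P2@Q0 runs 2, rem=6, I/O yield, promote→Q0. Q0=[P3,P4,P1,P2] Q1=[] Q2=[]
t=5-8: P3@Q0 runs 3, rem=12, quantum used, demote→Q1. Q0=[P4,P1,P2] Q1=[P3] Q2=[]
t=8-11: P4@Q0 runs 3, rem=6, quantum used, demote→Q1. Q0=[P1,P2] Q1=[P3,P4] Q2=[]
t=11-14: P1@Q0 runs 3, rem=5, I/O yield, promote→Q0. Q0=[P2,P1] Q1=[P3,P4] Q2=[]
t=14-16: P2@Q0 runs 2, rem=4, I/O yield, promote→Q0. Q0=[P1,P2] Q1=[P3,P4] Q2=[]
t=16-19: P1@Q0 runs 3, rem=2, I/O yield, promote→Q0. Q0=[P2,P1] Q1=[P3,P4] Q2=[]
t=19-21: P2@Q0 runs 2, rem=2, I/O yield, promote→Q0. Q0=[P1,P2] Q1=[P3,P4] Q2=[]
t=21-23: P1@Q0 runs 2, rem=0, completes. Q0=[P2] Q1=[P3,P4] Q2=[]
t=23-25: P2@Q0 runs 2, rem=0, completes. Q0=[] Q1=[P3,P4] Q2=[]
t=25-31: P3@Q1 runs 6, rem=6, quantum used, demote→Q2. Q0=[] Q1=[P4] Q2=[P3]
t=31-37: P4@Q1 runs 6, rem=0, completes. Q0=[] Q1=[] Q2=[P3]
t=37-43: P3@Q2 runs 6, rem=0, completes. Q0=[] Q1=[] Q2=[]

Answer: P1(0-3) P2(3-5) P3(5-8) P4(8-11) P1(11-14) P2(14-16) P1(16-19) P2(19-21) P1(21-23) P2(23-25) P3(25-31) P4(31-37) P3(37-43)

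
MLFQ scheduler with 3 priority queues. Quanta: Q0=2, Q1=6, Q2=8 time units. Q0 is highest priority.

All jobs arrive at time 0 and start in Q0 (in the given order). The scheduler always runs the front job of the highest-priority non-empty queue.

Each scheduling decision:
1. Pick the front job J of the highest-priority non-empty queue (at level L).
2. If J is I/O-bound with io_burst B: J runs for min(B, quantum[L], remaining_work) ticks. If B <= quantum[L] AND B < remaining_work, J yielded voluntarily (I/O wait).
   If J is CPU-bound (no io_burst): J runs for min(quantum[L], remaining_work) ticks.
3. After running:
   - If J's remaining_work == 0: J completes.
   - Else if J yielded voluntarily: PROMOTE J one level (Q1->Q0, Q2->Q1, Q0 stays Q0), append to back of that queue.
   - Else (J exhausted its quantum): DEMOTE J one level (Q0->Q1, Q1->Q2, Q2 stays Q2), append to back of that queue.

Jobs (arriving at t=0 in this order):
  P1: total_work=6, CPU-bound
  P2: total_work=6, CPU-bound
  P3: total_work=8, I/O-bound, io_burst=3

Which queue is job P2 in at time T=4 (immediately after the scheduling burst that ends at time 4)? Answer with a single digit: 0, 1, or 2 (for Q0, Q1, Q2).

Answer: 1

Derivation:
t=0-2: P1@Q0 runs 2, rem=4, quantum used, demote→Q1. Q0=[P2,P3] Q1=[P1] Q2=[]
t=2-4: P2@Q0 runs 2, rem=4, quantum used, demote→Q1. Q0=[P3] Q1=[P1,P2] Q2=[]
t=4-6: P3@Q0 runs 2, rem=6, quantum used, demote→Q1. Q0=[] Q1=[P1,P2,P3] Q2=[]
t=6-10: P1@Q1 runs 4, rem=0, completes. Q0=[] Q1=[P2,P3] Q2=[]
t=10-14: P2@Q1 runs 4, rem=0, completes. Q0=[] Q1=[P3] Q2=[]
t=14-17: P3@Q1 runs 3, rem=3, I/O yield, promote→Q0. Q0=[P3] Q1=[] Q2=[]
t=17-19: P3@Q0 runs 2, rem=1, quantum used, demote→Q1. Q0=[] Q1=[P3] Q2=[]
t=19-20: P3@Q1 runs 1, rem=0, completes. Q0=[] Q1=[] Q2=[]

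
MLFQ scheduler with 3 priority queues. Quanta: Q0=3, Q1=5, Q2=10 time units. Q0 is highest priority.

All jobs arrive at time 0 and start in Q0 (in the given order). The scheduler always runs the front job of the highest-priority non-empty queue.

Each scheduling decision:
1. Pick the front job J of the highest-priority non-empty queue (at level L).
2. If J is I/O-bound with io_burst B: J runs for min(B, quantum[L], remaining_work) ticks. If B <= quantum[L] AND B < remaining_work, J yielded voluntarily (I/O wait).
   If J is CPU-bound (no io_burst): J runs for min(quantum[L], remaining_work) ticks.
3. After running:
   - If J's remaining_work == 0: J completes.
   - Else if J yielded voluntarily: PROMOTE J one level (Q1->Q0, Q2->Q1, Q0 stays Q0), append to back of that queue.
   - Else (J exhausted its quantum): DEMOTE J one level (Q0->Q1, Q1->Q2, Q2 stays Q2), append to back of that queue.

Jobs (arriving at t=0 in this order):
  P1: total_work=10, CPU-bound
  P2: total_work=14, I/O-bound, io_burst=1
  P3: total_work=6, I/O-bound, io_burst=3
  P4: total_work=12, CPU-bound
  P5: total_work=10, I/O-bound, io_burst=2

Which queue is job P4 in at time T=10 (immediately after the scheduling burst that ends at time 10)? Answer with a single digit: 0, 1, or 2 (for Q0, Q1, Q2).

t=0-3: P1@Q0 runs 3, rem=7, quantum used, demote→Q1. Q0=[P2,P3,P4,P5] Q1=[P1] Q2=[]
t=3-4: P2@Q0 runs 1, rem=13, I/O yield, promote→Q0. Q0=[P3,P4,P5,P2] Q1=[P1] Q2=[]
t=4-7: P3@Q0 runs 3, rem=3, I/O yield, promote→Q0. Q0=[P4,P5,P2,P3] Q1=[P1] Q2=[]
t=7-10: P4@Q0 runs 3, rem=9, quantum used, demote→Q1. Q0=[P5,P2,P3] Q1=[P1,P4] Q2=[]
t=10-12: P5@Q0 runs 2, rem=8, I/O yield, promote→Q0. Q0=[P2,P3,P5] Q1=[P1,P4] Q2=[]
t=12-13: P2@Q0 runs 1, rem=12, I/O yield, promote→Q0. Q0=[P3,P5,P2] Q1=[P1,P4] Q2=[]
t=13-16: P3@Q0 runs 3, rem=0, completes. Q0=[P5,P2] Q1=[P1,P4] Q2=[]
t=16-18: P5@Q0 runs 2, rem=6, I/O yield, promote→Q0. Q0=[P2,P5] Q1=[P1,P4] Q2=[]
t=18-19: P2@Q0 runs 1, rem=11, I/O yield, promote→Q0. Q0=[P5,P2] Q1=[P1,P4] Q2=[]
t=19-21: P5@Q0 runs 2, rem=4, I/O yield, promote→Q0. Q0=[P2,P5] Q1=[P1,P4] Q2=[]
t=21-22: P2@Q0 runs 1, rem=10, I/O yield, promote→Q0. Q0=[P5,P2] Q1=[P1,P4] Q2=[]
t=22-24: P5@Q0 runs 2, rem=2, I/O yield, promote→Q0. Q0=[P2,P5] Q1=[P1,P4] Q2=[]
t=24-25: P2@Q0 runs 1, rem=9, I/O yield, promote→Q0. Q0=[P5,P2] Q1=[P1,P4] Q2=[]
t=25-27: P5@Q0 runs 2, rem=0, completes. Q0=[P2] Q1=[P1,P4] Q2=[]
t=27-28: P2@Q0 runs 1, rem=8, I/O yield, promote→Q0. Q0=[P2] Q1=[P1,P4] Q2=[]
t=28-29: P2@Q0 runs 1, rem=7, I/O yield, promote→Q0. Q0=[P2] Q1=[P1,P4] Q2=[]
t=29-30: P2@Q0 runs 1, rem=6, I/O yield, promote→Q0. Q0=[P2] Q1=[P1,P4] Q2=[]
t=30-31: P2@Q0 runs 1, rem=5, I/O yield, promote→Q0. Q0=[P2] Q1=[P1,P4] Q2=[]
t=31-32: P2@Q0 runs 1, rem=4, I/O yield, promote→Q0. Q0=[P2] Q1=[P1,P4] Q2=[]
t=32-33: P2@Q0 runs 1, rem=3, I/O yield, promote→Q0. Q0=[P2] Q1=[P1,P4] Q2=[]
t=33-34: P2@Q0 runs 1, rem=2, I/O yield, promote→Q0. Q0=[P2] Q1=[P1,P4] Q2=[]
t=34-35: P2@Q0 runs 1, rem=1, I/O yield, promote→Q0. Q0=[P2] Q1=[P1,P4] Q2=[]
t=35-36: P2@Q0 runs 1, rem=0, completes. Q0=[] Q1=[P1,P4] Q2=[]
t=36-41: P1@Q1 runs 5, rem=2, quantum used, demote→Q2. Q0=[] Q1=[P4] Q2=[P1]
t=41-46: P4@Q1 runs 5, rem=4, quantum used, demote→Q2. Q0=[] Q1=[] Q2=[P1,P4]
t=46-48: P1@Q2 runs 2, rem=0, completes. Q0=[] Q1=[] Q2=[P4]
t=48-52: P4@Q2 runs 4, rem=0, completes. Q0=[] Q1=[] Q2=[]

Answer: 1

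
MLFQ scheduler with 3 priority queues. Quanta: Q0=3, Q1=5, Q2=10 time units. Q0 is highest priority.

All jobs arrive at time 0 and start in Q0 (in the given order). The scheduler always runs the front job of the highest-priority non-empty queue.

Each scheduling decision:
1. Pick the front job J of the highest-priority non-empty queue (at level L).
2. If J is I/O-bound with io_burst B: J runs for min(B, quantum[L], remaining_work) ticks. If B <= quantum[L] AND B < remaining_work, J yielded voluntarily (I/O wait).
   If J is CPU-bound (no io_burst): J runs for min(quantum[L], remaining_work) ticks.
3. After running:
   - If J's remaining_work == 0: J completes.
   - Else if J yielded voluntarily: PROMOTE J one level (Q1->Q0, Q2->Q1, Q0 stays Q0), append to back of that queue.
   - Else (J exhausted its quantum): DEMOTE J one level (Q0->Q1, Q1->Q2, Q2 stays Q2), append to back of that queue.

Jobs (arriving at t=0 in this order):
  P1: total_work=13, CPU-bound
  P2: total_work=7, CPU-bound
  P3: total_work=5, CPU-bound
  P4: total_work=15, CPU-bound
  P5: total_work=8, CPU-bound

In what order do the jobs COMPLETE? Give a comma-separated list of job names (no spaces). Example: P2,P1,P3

t=0-3: P1@Q0 runs 3, rem=10, quantum used, demote→Q1. Q0=[P2,P3,P4,P5] Q1=[P1] Q2=[]
t=3-6: P2@Q0 runs 3, rem=4, quantum used, demote→Q1. Q0=[P3,P4,P5] Q1=[P1,P2] Q2=[]
t=6-9: P3@Q0 runs 3, rem=2, quantum used, demote→Q1. Q0=[P4,P5] Q1=[P1,P2,P3] Q2=[]
t=9-12: P4@Q0 runs 3, rem=12, quantum used, demote→Q1. Q0=[P5] Q1=[P1,P2,P3,P4] Q2=[]
t=12-15: P5@Q0 runs 3, rem=5, quantum used, demote→Q1. Q0=[] Q1=[P1,P2,P3,P4,P5] Q2=[]
t=15-20: P1@Q1 runs 5, rem=5, quantum used, demote→Q2. Q0=[] Q1=[P2,P3,P4,P5] Q2=[P1]
t=20-24: P2@Q1 runs 4, rem=0, completes. Q0=[] Q1=[P3,P4,P5] Q2=[P1]
t=24-26: P3@Q1 runs 2, rem=0, completes. Q0=[] Q1=[P4,P5] Q2=[P1]
t=26-31: P4@Q1 runs 5, rem=7, quantum used, demote→Q2. Q0=[] Q1=[P5] Q2=[P1,P4]
t=31-36: P5@Q1 runs 5, rem=0, completes. Q0=[] Q1=[] Q2=[P1,P4]
t=36-41: P1@Q2 runs 5, rem=0, completes. Q0=[] Q1=[] Q2=[P4]
t=41-48: P4@Q2 runs 7, rem=0, completes. Q0=[] Q1=[] Q2=[]

Answer: P2,P3,P5,P1,P4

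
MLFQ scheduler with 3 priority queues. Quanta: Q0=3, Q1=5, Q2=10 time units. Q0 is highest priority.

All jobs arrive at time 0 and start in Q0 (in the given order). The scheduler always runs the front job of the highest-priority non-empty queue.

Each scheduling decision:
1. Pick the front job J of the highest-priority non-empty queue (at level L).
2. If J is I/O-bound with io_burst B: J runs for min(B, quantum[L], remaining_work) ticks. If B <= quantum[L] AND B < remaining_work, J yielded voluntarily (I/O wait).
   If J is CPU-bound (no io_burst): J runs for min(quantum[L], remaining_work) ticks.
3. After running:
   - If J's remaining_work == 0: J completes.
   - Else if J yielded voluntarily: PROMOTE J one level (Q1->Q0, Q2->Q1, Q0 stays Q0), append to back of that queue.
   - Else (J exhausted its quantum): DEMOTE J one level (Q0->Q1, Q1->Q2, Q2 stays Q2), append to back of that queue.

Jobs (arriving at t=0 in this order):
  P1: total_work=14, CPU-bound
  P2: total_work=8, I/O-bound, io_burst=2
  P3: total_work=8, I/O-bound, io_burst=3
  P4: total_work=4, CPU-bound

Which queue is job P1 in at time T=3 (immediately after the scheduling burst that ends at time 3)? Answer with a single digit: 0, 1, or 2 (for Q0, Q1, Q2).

Answer: 1

Derivation:
t=0-3: P1@Q0 runs 3, rem=11, quantum used, demote→Q1. Q0=[P2,P3,P4] Q1=[P1] Q2=[]
t=3-5: P2@Q0 runs 2, rem=6, I/O yield, promote→Q0. Q0=[P3,P4,P2] Q1=[P1] Q2=[]
t=5-8: P3@Q0 runs 3, rem=5, I/O yield, promote→Q0. Q0=[P4,P2,P3] Q1=[P1] Q2=[]
t=8-11: P4@Q0 runs 3, rem=1, quantum used, demote→Q1. Q0=[P2,P3] Q1=[P1,P4] Q2=[]
t=11-13: P2@Q0 runs 2, rem=4, I/O yield, promote→Q0. Q0=[P3,P2] Q1=[P1,P4] Q2=[]
t=13-16: P3@Q0 runs 3, rem=2, I/O yield, promote→Q0. Q0=[P2,P3] Q1=[P1,P4] Q2=[]
t=16-18: P2@Q0 runs 2, rem=2, I/O yield, promote→Q0. Q0=[P3,P2] Q1=[P1,P4] Q2=[]
t=18-20: P3@Q0 runs 2, rem=0, completes. Q0=[P2] Q1=[P1,P4] Q2=[]
t=20-22: P2@Q0 runs 2, rem=0, completes. Q0=[] Q1=[P1,P4] Q2=[]
t=22-27: P1@Q1 runs 5, rem=6, quantum used, demote→Q2. Q0=[] Q1=[P4] Q2=[P1]
t=27-28: P4@Q1 runs 1, rem=0, completes. Q0=[] Q1=[] Q2=[P1]
t=28-34: P1@Q2 runs 6, rem=0, completes. Q0=[] Q1=[] Q2=[]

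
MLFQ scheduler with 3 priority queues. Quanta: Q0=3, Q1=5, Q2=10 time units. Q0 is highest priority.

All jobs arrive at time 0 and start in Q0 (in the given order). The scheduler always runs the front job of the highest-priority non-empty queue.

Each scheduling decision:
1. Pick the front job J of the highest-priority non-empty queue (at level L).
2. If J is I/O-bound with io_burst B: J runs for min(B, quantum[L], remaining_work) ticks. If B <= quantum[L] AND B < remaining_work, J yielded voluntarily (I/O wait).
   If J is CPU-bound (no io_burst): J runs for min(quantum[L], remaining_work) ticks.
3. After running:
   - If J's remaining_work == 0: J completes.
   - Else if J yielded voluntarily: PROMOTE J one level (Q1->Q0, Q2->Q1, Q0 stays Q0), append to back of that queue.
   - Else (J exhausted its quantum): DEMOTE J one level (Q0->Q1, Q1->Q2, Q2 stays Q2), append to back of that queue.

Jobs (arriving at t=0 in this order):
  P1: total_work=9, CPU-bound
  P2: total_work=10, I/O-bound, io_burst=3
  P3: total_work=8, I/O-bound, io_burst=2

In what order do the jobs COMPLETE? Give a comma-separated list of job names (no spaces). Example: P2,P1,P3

Answer: P2,P3,P1

Derivation:
t=0-3: P1@Q0 runs 3, rem=6, quantum used, demote→Q1. Q0=[P2,P3] Q1=[P1] Q2=[]
t=3-6: P2@Q0 runs 3, rem=7, I/O yield, promote→Q0. Q0=[P3,P2] Q1=[P1] Q2=[]
t=6-8: P3@Q0 runs 2, rem=6, I/O yield, promote→Q0. Q0=[P2,P3] Q1=[P1] Q2=[]
t=8-11: P2@Q0 runs 3, rem=4, I/O yield, promote→Q0. Q0=[P3,P2] Q1=[P1] Q2=[]
t=11-13: P3@Q0 runs 2, rem=4, I/O yield, promote→Q0. Q0=[P2,P3] Q1=[P1] Q2=[]
t=13-16: P2@Q0 runs 3, rem=1, I/O yield, promote→Q0. Q0=[P3,P2] Q1=[P1] Q2=[]
t=16-18: P3@Q0 runs 2, rem=2, I/O yield, promote→Q0. Q0=[P2,P3] Q1=[P1] Q2=[]
t=18-19: P2@Q0 runs 1, rem=0, completes. Q0=[P3] Q1=[P1] Q2=[]
t=19-21: P3@Q0 runs 2, rem=0, completes. Q0=[] Q1=[P1] Q2=[]
t=21-26: P1@Q1 runs 5, rem=1, quantum used, demote→Q2. Q0=[] Q1=[] Q2=[P1]
t=26-27: P1@Q2 runs 1, rem=0, completes. Q0=[] Q1=[] Q2=[]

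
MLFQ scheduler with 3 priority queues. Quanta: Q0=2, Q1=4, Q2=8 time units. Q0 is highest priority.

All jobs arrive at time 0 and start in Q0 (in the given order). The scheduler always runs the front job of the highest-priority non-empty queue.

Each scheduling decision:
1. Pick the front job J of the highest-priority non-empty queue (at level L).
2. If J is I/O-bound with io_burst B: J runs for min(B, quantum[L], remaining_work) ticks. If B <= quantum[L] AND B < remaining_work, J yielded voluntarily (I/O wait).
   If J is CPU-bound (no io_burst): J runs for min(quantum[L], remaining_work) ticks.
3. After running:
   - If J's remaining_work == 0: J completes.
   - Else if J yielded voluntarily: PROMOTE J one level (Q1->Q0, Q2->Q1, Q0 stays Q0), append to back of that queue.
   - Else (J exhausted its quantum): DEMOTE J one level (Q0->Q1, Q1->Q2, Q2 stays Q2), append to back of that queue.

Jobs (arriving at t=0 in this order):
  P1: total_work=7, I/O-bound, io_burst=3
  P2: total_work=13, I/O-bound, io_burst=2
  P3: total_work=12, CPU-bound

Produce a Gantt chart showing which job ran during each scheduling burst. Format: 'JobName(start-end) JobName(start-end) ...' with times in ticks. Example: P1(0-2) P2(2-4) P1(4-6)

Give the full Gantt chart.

t=0-2: P1@Q0 runs 2, rem=5, quantum used, demote→Q1. Q0=[P2,P3] Q1=[P1] Q2=[]
t=2-4: P2@Q0 runs 2, rem=11, I/O yield, promote→Q0. Q0=[P3,P2] Q1=[P1] Q2=[]
t=4-6: P3@Q0 runs 2, rem=10, quantum used, demote→Q1. Q0=[P2] Q1=[P1,P3] Q2=[]
t=6-8: P2@Q0 runs 2, rem=9, I/O yield, promote→Q0. Q0=[P2] Q1=[P1,P3] Q2=[]
t=8-10: P2@Q0 runs 2, rem=7, I/O yield, promote→Q0. Q0=[P2] Q1=[P1,P3] Q2=[]
t=10-12: P2@Q0 runs 2, rem=5, I/O yield, promote→Q0. Q0=[P2] Q1=[P1,P3] Q2=[]
t=12-14: P2@Q0 runs 2, rem=3, I/O yield, promote→Q0. Q0=[P2] Q1=[P1,P3] Q2=[]
t=14-16: P2@Q0 runs 2, rem=1, I/O yield, promote→Q0. Q0=[P2] Q1=[P1,P3] Q2=[]
t=16-17: P2@Q0 runs 1, rem=0, completes. Q0=[] Q1=[P1,P3] Q2=[]
t=17-20: P1@Q1 runs 3, rem=2, I/O yield, promote→Q0. Q0=[P1] Q1=[P3] Q2=[]
t=20-22: P1@Q0 runs 2, rem=0, completes. Q0=[] Q1=[P3] Q2=[]
t=22-26: P3@Q1 runs 4, rem=6, quantum used, demote→Q2. Q0=[] Q1=[] Q2=[P3]
t=26-32: P3@Q2 runs 6, rem=0, completes. Q0=[] Q1=[] Q2=[]

Answer: P1(0-2) P2(2-4) P3(4-6) P2(6-8) P2(8-10) P2(10-12) P2(12-14) P2(14-16) P2(16-17) P1(17-20) P1(20-22) P3(22-26) P3(26-32)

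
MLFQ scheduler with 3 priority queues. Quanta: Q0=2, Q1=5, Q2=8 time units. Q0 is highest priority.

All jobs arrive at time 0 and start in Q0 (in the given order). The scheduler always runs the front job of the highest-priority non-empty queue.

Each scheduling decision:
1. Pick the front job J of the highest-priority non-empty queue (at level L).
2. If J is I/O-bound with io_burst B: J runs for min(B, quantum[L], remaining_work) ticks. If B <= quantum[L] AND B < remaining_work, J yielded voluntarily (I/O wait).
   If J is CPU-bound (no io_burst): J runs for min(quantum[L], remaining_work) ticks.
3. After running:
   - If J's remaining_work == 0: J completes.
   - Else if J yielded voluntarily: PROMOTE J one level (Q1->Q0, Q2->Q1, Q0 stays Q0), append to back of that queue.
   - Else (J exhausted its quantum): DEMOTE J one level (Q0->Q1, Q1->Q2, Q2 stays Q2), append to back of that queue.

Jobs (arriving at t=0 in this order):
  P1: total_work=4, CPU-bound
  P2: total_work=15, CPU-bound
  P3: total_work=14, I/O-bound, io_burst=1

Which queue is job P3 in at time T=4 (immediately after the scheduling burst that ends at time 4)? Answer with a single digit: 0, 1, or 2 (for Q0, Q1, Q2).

t=0-2: P1@Q0 runs 2, rem=2, quantum used, demote→Q1. Q0=[P2,P3] Q1=[P1] Q2=[]
t=2-4: P2@Q0 runs 2, rem=13, quantum used, demote→Q1. Q0=[P3] Q1=[P1,P2] Q2=[]
t=4-5: P3@Q0 runs 1, rem=13, I/O yield, promote→Q0. Q0=[P3] Q1=[P1,P2] Q2=[]
t=5-6: P3@Q0 runs 1, rem=12, I/O yield, promote→Q0. Q0=[P3] Q1=[P1,P2] Q2=[]
t=6-7: P3@Q0 runs 1, rem=11, I/O yield, promote→Q0. Q0=[P3] Q1=[P1,P2] Q2=[]
t=7-8: P3@Q0 runs 1, rem=10, I/O yield, promote→Q0. Q0=[P3] Q1=[P1,P2] Q2=[]
t=8-9: P3@Q0 runs 1, rem=9, I/O yield, promote→Q0. Q0=[P3] Q1=[P1,P2] Q2=[]
t=9-10: P3@Q0 runs 1, rem=8, I/O yield, promote→Q0. Q0=[P3] Q1=[P1,P2] Q2=[]
t=10-11: P3@Q0 runs 1, rem=7, I/O yield, promote→Q0. Q0=[P3] Q1=[P1,P2] Q2=[]
t=11-12: P3@Q0 runs 1, rem=6, I/O yield, promote→Q0. Q0=[P3] Q1=[P1,P2] Q2=[]
t=12-13: P3@Q0 runs 1, rem=5, I/O yield, promote→Q0. Q0=[P3] Q1=[P1,P2] Q2=[]
t=13-14: P3@Q0 runs 1, rem=4, I/O yield, promote→Q0. Q0=[P3] Q1=[P1,P2] Q2=[]
t=14-15: P3@Q0 runs 1, rem=3, I/O yield, promote→Q0. Q0=[P3] Q1=[P1,P2] Q2=[]
t=15-16: P3@Q0 runs 1, rem=2, I/O yield, promote→Q0. Q0=[P3] Q1=[P1,P2] Q2=[]
t=16-17: P3@Q0 runs 1, rem=1, I/O yield, promote→Q0. Q0=[P3] Q1=[P1,P2] Q2=[]
t=17-18: P3@Q0 runs 1, rem=0, completes. Q0=[] Q1=[P1,P2] Q2=[]
t=18-20: P1@Q1 runs 2, rem=0, completes. Q0=[] Q1=[P2] Q2=[]
t=20-25: P2@Q1 runs 5, rem=8, quantum used, demote→Q2. Q0=[] Q1=[] Q2=[P2]
t=25-33: P2@Q2 runs 8, rem=0, completes. Q0=[] Q1=[] Q2=[]

Answer: 0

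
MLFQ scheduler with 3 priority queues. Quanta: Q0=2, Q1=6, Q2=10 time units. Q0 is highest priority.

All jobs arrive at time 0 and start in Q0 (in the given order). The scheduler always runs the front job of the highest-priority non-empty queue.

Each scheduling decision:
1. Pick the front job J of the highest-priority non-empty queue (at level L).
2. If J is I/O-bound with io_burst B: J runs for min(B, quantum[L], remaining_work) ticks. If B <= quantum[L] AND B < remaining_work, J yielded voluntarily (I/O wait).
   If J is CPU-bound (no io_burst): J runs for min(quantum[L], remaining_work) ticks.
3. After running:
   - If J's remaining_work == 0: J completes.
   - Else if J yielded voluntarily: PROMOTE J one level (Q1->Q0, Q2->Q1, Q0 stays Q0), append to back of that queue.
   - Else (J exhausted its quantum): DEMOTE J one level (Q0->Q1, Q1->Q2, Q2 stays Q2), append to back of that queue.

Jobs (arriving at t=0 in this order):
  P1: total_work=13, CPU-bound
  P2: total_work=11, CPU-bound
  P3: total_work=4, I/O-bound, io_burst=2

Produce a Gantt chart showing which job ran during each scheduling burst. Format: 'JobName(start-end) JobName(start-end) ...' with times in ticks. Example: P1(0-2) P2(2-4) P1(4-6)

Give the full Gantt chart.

t=0-2: P1@Q0 runs 2, rem=11, quantum used, demote→Q1. Q0=[P2,P3] Q1=[P1] Q2=[]
t=2-4: P2@Q0 runs 2, rem=9, quantum used, demote→Q1. Q0=[P3] Q1=[P1,P2] Q2=[]
t=4-6: P3@Q0 runs 2, rem=2, I/O yield, promote→Q0. Q0=[P3] Q1=[P1,P2] Q2=[]
t=6-8: P3@Q0 runs 2, rem=0, completes. Q0=[] Q1=[P1,P2] Q2=[]
t=8-14: P1@Q1 runs 6, rem=5, quantum used, demote→Q2. Q0=[] Q1=[P2] Q2=[P1]
t=14-20: P2@Q1 runs 6, rem=3, quantum used, demote→Q2. Q0=[] Q1=[] Q2=[P1,P2]
t=20-25: P1@Q2 runs 5, rem=0, completes. Q0=[] Q1=[] Q2=[P2]
t=25-28: P2@Q2 runs 3, rem=0, completes. Q0=[] Q1=[] Q2=[]

Answer: P1(0-2) P2(2-4) P3(4-6) P3(6-8) P1(8-14) P2(14-20) P1(20-25) P2(25-28)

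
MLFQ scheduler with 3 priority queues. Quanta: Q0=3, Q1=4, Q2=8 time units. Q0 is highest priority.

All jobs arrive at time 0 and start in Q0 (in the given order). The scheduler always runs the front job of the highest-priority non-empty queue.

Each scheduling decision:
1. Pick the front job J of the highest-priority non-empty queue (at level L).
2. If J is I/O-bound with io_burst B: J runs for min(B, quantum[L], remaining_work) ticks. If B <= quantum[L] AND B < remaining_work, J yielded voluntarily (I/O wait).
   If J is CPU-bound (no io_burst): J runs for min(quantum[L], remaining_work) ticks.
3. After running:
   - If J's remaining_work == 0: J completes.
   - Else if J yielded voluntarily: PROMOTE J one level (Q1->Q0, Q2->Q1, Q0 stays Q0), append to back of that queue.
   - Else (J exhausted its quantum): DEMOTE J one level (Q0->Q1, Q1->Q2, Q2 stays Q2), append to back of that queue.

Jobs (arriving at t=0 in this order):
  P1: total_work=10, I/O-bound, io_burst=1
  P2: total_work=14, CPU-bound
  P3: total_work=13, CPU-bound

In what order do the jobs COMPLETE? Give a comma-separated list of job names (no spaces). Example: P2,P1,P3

Answer: P1,P2,P3

Derivation:
t=0-1: P1@Q0 runs 1, rem=9, I/O yield, promote→Q0. Q0=[P2,P3,P1] Q1=[] Q2=[]
t=1-4: P2@Q0 runs 3, rem=11, quantum used, demote→Q1. Q0=[P3,P1] Q1=[P2] Q2=[]
t=4-7: P3@Q0 runs 3, rem=10, quantum used, demote→Q1. Q0=[P1] Q1=[P2,P3] Q2=[]
t=7-8: P1@Q0 runs 1, rem=8, I/O yield, promote→Q0. Q0=[P1] Q1=[P2,P3] Q2=[]
t=8-9: P1@Q0 runs 1, rem=7, I/O yield, promote→Q0. Q0=[P1] Q1=[P2,P3] Q2=[]
t=9-10: P1@Q0 runs 1, rem=6, I/O yield, promote→Q0. Q0=[P1] Q1=[P2,P3] Q2=[]
t=10-11: P1@Q0 runs 1, rem=5, I/O yield, promote→Q0. Q0=[P1] Q1=[P2,P3] Q2=[]
t=11-12: P1@Q0 runs 1, rem=4, I/O yield, promote→Q0. Q0=[P1] Q1=[P2,P3] Q2=[]
t=12-13: P1@Q0 runs 1, rem=3, I/O yield, promote→Q0. Q0=[P1] Q1=[P2,P3] Q2=[]
t=13-14: P1@Q0 runs 1, rem=2, I/O yield, promote→Q0. Q0=[P1] Q1=[P2,P3] Q2=[]
t=14-15: P1@Q0 runs 1, rem=1, I/O yield, promote→Q0. Q0=[P1] Q1=[P2,P3] Q2=[]
t=15-16: P1@Q0 runs 1, rem=0, completes. Q0=[] Q1=[P2,P3] Q2=[]
t=16-20: P2@Q1 runs 4, rem=7, quantum used, demote→Q2. Q0=[] Q1=[P3] Q2=[P2]
t=20-24: P3@Q1 runs 4, rem=6, quantum used, demote→Q2. Q0=[] Q1=[] Q2=[P2,P3]
t=24-31: P2@Q2 runs 7, rem=0, completes. Q0=[] Q1=[] Q2=[P3]
t=31-37: P3@Q2 runs 6, rem=0, completes. Q0=[] Q1=[] Q2=[]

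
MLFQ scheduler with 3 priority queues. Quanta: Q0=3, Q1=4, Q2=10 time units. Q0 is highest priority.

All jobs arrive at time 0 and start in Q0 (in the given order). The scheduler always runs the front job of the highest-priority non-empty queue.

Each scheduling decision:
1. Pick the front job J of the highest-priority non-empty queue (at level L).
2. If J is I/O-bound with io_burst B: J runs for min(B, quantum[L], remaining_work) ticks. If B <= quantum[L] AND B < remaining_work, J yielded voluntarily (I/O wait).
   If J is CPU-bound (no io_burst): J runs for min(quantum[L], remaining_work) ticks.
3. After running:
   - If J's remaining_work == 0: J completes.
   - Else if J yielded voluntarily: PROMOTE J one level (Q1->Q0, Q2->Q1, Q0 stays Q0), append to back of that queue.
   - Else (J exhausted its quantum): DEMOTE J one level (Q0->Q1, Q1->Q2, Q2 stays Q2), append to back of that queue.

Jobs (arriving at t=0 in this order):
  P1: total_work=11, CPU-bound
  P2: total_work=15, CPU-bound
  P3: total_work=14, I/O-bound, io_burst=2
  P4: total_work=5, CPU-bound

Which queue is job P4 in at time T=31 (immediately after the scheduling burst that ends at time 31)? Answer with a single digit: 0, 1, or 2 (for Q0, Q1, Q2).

t=0-3: P1@Q0 runs 3, rem=8, quantum used, demote→Q1. Q0=[P2,P3,P4] Q1=[P1] Q2=[]
t=3-6: P2@Q0 runs 3, rem=12, quantum used, demote→Q1. Q0=[P3,P4] Q1=[P1,P2] Q2=[]
t=6-8: P3@Q0 runs 2, rem=12, I/O yield, promote→Q0. Q0=[P4,P3] Q1=[P1,P2] Q2=[]
t=8-11: P4@Q0 runs 3, rem=2, quantum used, demote→Q1. Q0=[P3] Q1=[P1,P2,P4] Q2=[]
t=11-13: P3@Q0 runs 2, rem=10, I/O yield, promote→Q0. Q0=[P3] Q1=[P1,P2,P4] Q2=[]
t=13-15: P3@Q0 runs 2, rem=8, I/O yield, promote→Q0. Q0=[P3] Q1=[P1,P2,P4] Q2=[]
t=15-17: P3@Q0 runs 2, rem=6, I/O yield, promote→Q0. Q0=[P3] Q1=[P1,P2,P4] Q2=[]
t=17-19: P3@Q0 runs 2, rem=4, I/O yield, promote→Q0. Q0=[P3] Q1=[P1,P2,P4] Q2=[]
t=19-21: P3@Q0 runs 2, rem=2, I/O yield, promote→Q0. Q0=[P3] Q1=[P1,P2,P4] Q2=[]
t=21-23: P3@Q0 runs 2, rem=0, completes. Q0=[] Q1=[P1,P2,P4] Q2=[]
t=23-27: P1@Q1 runs 4, rem=4, quantum used, demote→Q2. Q0=[] Q1=[P2,P4] Q2=[P1]
t=27-31: P2@Q1 runs 4, rem=8, quantum used, demote→Q2. Q0=[] Q1=[P4] Q2=[P1,P2]
t=31-33: P4@Q1 runs 2, rem=0, completes. Q0=[] Q1=[] Q2=[P1,P2]
t=33-37: P1@Q2 runs 4, rem=0, completes. Q0=[] Q1=[] Q2=[P2]
t=37-45: P2@Q2 runs 8, rem=0, completes. Q0=[] Q1=[] Q2=[]

Answer: 1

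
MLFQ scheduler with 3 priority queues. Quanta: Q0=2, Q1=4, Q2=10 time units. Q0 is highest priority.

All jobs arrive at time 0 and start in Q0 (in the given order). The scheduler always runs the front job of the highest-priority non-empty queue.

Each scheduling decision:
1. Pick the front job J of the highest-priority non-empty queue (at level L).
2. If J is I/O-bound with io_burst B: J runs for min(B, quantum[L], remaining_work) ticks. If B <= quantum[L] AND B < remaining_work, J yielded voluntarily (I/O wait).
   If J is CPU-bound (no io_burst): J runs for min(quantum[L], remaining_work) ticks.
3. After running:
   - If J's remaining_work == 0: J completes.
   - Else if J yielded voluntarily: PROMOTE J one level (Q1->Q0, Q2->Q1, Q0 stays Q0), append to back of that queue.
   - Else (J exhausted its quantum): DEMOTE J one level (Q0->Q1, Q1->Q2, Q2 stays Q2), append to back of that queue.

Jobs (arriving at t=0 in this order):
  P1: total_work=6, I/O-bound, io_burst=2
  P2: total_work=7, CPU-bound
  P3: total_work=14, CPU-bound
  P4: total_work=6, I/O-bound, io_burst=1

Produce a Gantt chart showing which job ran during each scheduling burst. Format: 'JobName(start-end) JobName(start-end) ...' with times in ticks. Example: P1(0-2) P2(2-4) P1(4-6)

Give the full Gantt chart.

Answer: P1(0-2) P2(2-4) P3(4-6) P4(6-7) P1(7-9) P4(9-10) P1(10-12) P4(12-13) P4(13-14) P4(14-15) P4(15-16) P2(16-20) P3(20-24) P2(24-25) P3(25-33)

Derivation:
t=0-2: P1@Q0 runs 2, rem=4, I/O yield, promote→Q0. Q0=[P2,P3,P4,P1] Q1=[] Q2=[]
t=2-4: P2@Q0 runs 2, rem=5, quantum used, demote→Q1. Q0=[P3,P4,P1] Q1=[P2] Q2=[]
t=4-6: P3@Q0 runs 2, rem=12, quantum used, demote→Q1. Q0=[P4,P1] Q1=[P2,P3] Q2=[]
t=6-7: P4@Q0 runs 1, rem=5, I/O yield, promote→Q0. Q0=[P1,P4] Q1=[P2,P3] Q2=[]
t=7-9: P1@Q0 runs 2, rem=2, I/O yield, promote→Q0. Q0=[P4,P1] Q1=[P2,P3] Q2=[]
t=9-10: P4@Q0 runs 1, rem=4, I/O yield, promote→Q0. Q0=[P1,P4] Q1=[P2,P3] Q2=[]
t=10-12: P1@Q0 runs 2, rem=0, completes. Q0=[P4] Q1=[P2,P3] Q2=[]
t=12-13: P4@Q0 runs 1, rem=3, I/O yield, promote→Q0. Q0=[P4] Q1=[P2,P3] Q2=[]
t=13-14: P4@Q0 runs 1, rem=2, I/O yield, promote→Q0. Q0=[P4] Q1=[P2,P3] Q2=[]
t=14-15: P4@Q0 runs 1, rem=1, I/O yield, promote→Q0. Q0=[P4] Q1=[P2,P3] Q2=[]
t=15-16: P4@Q0 runs 1, rem=0, completes. Q0=[] Q1=[P2,P3] Q2=[]
t=16-20: P2@Q1 runs 4, rem=1, quantum used, demote→Q2. Q0=[] Q1=[P3] Q2=[P2]
t=20-24: P3@Q1 runs 4, rem=8, quantum used, demote→Q2. Q0=[] Q1=[] Q2=[P2,P3]
t=24-25: P2@Q2 runs 1, rem=0, completes. Q0=[] Q1=[] Q2=[P3]
t=25-33: P3@Q2 runs 8, rem=0, completes. Q0=[] Q1=[] Q2=[]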